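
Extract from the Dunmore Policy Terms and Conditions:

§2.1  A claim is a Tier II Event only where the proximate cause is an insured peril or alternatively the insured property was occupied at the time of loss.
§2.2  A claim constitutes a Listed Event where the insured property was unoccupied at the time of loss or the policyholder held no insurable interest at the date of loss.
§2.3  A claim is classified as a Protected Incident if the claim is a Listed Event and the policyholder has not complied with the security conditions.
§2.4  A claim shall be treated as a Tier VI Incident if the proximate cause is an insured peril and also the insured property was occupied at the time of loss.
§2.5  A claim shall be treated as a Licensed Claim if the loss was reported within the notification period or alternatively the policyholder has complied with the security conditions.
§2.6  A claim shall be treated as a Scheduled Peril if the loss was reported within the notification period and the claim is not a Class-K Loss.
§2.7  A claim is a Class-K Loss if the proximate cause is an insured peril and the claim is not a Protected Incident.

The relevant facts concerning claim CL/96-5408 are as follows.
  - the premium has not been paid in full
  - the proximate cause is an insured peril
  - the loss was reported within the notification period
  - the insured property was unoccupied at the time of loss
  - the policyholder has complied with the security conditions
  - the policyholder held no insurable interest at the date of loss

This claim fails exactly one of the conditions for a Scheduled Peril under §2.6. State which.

§2.2 — Listed Event: [the insured property was unoccupied at the time of loss? yes] OR [the policyholder held no insurable interest at the date of loss? yes] → satisfied.
§2.3 — Protected Incident: [Listed Event (§2.2)? yes] AND [the policyholder has not complied with the security conditions? no] → not satisfied.
§2.7 — Class-K Loss: [the proximate cause is an insured peril? yes] AND [not a Protected Incident (§2.3)? yes] → satisfied.
§2.6 — Scheduled Peril: [the loss was reported within the notification period? yes] AND [not a Class-K Loss (§2.7)? no] → not satisfied.

Class-K Loss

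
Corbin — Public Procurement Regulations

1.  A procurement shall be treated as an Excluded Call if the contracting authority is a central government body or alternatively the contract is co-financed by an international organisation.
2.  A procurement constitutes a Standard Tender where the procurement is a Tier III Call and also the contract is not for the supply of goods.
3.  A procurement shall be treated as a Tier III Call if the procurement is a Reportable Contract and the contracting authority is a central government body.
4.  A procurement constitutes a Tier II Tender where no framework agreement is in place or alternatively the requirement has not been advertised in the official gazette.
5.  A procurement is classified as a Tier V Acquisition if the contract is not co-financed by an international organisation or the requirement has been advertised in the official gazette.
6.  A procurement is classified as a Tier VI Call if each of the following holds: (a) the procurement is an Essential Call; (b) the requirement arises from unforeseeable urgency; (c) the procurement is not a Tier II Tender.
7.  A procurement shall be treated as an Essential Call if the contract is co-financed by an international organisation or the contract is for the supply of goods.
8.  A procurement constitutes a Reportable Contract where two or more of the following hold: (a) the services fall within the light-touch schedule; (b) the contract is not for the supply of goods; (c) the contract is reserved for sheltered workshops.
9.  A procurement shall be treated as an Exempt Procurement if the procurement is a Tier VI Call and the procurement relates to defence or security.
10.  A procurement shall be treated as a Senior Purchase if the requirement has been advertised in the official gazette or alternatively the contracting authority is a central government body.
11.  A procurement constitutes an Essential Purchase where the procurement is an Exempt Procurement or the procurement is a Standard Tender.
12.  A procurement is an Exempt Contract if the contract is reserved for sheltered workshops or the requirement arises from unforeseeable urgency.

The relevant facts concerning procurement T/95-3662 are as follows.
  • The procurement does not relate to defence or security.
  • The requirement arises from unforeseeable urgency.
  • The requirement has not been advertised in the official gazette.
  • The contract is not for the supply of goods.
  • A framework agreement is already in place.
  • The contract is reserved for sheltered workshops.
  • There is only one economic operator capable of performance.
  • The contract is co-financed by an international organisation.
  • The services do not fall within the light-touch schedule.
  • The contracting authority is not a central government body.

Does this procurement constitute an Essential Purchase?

No

paragraph 7 — Essential Call: [the contract is co-financed by an international organisation? yes] OR [the contract is for the supply of goods? no] → satisfied.
paragraph 4 — Tier II Tender: [no framework agreement is in place? no] OR [the requirement has not been advertised in the official gazette? yes] → satisfied.
paragraph 6 — Tier VI Call: [Essential Call (paragraph 7)? yes] AND [the requirement arises from unforeseeable urgency? yes] AND [not a Tier II Tender (paragraph 4)? no] → not satisfied.
paragraph 9 — Exempt Procurement: [Tier VI Call (paragraph 6)? no] AND [the procurement relates to defence or security? no] → not satisfied.
paragraph 8 — Reportable Contract: the services fall within the light-touch schedule? no; the contract is not for the supply of goods? yes; the contract is reserved for sheltered workshops? yes — 2 of 3 hold (need ≥2) → satisfied.
paragraph 3 — Tier III Call: [Reportable Contract (paragraph 8)? yes] AND [the contracting authority is a central government body? no] → not satisfied.
paragraph 2 — Standard Tender: [Tier III Call (paragraph 3)? no] AND [the contract is not for the supply of goods? yes] → not satisfied.
paragraph 11 — Essential Purchase: [Exempt Procurement (paragraph 9)? no] OR [Standard Tender (paragraph 2)? no] → not satisfied.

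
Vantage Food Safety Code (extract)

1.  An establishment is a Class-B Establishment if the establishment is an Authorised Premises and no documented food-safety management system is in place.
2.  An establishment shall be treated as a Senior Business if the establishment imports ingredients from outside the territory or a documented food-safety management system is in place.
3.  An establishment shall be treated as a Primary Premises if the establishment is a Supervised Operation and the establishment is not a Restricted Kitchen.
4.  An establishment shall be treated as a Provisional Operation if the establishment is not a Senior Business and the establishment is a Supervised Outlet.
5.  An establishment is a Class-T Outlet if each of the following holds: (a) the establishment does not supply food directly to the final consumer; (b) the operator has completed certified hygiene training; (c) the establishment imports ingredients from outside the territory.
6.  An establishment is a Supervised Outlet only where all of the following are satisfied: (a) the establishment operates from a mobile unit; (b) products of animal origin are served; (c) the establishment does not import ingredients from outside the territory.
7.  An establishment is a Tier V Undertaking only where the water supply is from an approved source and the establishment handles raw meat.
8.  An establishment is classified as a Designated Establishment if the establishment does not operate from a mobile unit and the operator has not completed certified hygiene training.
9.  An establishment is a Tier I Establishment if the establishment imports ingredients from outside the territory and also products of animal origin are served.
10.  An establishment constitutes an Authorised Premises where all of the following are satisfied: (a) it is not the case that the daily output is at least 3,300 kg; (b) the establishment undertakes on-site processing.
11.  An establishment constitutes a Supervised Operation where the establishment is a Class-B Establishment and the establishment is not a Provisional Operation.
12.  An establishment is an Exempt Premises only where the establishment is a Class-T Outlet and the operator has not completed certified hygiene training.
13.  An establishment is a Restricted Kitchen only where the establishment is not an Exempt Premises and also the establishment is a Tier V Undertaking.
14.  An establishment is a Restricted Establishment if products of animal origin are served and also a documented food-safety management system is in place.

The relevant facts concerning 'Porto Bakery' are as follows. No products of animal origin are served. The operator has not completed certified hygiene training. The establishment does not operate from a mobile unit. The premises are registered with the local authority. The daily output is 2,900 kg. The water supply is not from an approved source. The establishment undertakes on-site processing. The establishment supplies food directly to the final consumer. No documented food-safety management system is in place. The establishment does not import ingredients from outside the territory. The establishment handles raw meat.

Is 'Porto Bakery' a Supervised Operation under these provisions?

Yes

paragraph 10 — Authorised Premises: [daily output: 2,900 kg ≥ 3,300 kg? no, so negated condition yes] AND [the establishment undertakes on-site processing? yes] → satisfied.
paragraph 1 — Class-B Establishment: [Authorised Premises (paragraph 10)? yes] AND [no documented food-safety management system is in place? yes] → satisfied.
paragraph 2 — Senior Business: [the establishment imports ingredients from outside the territory? no] OR [a documented food-safety management system is in place? no] → not satisfied.
paragraph 6 — Supervised Outlet: [the establishment operates from a mobile unit? no] AND [products of animal origin are served? no] AND [the establishment does not import ingredients from outside the territory? yes] → not satisfied.
paragraph 4 — Provisional Operation: [not a Senior Business (paragraph 2)? yes] AND [Supervised Outlet (paragraph 6)? no] → not satisfied.
paragraph 11 — Supervised Operation: [Class-B Establishment (paragraph 1)? yes] AND [not a Provisional Operation (paragraph 4)? yes] → satisfied.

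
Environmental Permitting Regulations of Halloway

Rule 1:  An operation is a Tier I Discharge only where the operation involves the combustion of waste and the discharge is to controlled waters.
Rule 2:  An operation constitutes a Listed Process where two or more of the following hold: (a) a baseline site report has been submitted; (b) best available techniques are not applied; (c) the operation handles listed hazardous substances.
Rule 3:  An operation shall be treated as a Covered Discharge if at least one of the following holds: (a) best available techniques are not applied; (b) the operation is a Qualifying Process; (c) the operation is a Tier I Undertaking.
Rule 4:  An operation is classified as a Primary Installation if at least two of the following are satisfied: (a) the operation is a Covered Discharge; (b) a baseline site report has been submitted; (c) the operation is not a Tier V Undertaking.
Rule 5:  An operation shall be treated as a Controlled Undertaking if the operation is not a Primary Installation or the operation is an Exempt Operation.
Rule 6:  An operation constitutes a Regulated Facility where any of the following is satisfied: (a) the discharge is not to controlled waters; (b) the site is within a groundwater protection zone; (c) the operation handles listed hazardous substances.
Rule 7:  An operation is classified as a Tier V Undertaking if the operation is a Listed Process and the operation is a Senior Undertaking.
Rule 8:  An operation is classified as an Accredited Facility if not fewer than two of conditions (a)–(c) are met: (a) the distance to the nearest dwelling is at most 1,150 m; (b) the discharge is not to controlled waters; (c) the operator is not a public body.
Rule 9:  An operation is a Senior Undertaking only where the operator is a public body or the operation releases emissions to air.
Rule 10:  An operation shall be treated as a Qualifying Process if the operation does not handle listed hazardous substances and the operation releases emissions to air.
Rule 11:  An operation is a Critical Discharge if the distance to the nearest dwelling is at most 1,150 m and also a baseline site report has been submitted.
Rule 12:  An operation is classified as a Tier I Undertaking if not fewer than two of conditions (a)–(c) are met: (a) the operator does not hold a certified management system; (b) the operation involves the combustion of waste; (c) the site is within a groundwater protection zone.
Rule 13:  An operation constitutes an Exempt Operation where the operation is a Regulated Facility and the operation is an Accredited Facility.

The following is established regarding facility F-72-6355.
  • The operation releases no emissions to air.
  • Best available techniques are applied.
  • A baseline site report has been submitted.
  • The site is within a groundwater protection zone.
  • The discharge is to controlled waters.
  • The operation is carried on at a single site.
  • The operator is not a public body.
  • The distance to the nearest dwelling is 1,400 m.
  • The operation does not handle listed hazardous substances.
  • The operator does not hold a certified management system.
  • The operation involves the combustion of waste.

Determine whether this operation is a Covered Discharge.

Under rule 10: the operation does not handle listed hazardous substances? yes; and the operation releases emissions to air? no. So the operation is not a Qualifying Process.
Under rule 12: the operator does not hold a certified management system? yes; the operation involves the combustion of waste? yes; the site is within a groundwater protection zone? yes — 3 of 3 hold (need ≥2) → satisfied.
Under rule 3: best available techniques are not applied? no; or Qualifying Process (rule 10)? no; or Tier I Undertaking (rule 12)? yes. So the operation is a Covered Discharge.

Yes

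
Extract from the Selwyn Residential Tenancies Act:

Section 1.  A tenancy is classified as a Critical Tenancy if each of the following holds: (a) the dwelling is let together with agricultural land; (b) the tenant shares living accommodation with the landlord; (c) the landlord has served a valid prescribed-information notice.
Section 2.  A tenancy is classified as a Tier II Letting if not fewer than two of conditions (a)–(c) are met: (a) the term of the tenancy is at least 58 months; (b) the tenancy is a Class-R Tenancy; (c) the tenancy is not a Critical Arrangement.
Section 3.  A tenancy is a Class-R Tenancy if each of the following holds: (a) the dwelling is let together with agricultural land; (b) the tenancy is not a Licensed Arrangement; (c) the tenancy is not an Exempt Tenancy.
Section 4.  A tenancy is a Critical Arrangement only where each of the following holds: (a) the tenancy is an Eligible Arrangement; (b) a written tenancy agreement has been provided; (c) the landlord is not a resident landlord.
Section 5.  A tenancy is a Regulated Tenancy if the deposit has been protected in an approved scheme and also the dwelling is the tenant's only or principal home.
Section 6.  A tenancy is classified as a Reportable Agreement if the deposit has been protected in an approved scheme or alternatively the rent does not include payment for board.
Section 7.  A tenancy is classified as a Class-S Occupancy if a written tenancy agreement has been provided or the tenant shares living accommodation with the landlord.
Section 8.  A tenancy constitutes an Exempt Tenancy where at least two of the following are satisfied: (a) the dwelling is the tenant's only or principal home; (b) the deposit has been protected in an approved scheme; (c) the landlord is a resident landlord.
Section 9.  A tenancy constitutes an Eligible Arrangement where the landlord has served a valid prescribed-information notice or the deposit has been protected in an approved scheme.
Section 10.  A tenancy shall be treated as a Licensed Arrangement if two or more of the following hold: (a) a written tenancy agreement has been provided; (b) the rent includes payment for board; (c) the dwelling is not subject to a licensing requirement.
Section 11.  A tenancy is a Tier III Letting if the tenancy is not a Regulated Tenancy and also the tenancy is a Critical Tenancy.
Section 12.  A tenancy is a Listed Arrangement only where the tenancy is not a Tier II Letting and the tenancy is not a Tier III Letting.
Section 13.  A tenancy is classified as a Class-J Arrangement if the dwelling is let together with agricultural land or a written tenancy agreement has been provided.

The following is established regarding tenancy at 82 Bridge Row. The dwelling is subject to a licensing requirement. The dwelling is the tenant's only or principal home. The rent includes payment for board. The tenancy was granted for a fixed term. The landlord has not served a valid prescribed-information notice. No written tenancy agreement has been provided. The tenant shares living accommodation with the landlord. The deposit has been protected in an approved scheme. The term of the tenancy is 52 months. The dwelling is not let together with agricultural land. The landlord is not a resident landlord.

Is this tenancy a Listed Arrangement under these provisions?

section 10 — Licensed Arrangement: a written tenancy agreement has been provided? no; the rent includes payment for board? yes; the dwelling is not subject to a licensing requirement? no — 1 of 3 hold (need ≥2) → not satisfied.
section 8 — Exempt Tenancy: the dwelling is the tenant's only or principal home? yes; the deposit has been protected in an approved scheme? yes; the landlord is a resident landlord? no — 2 of 3 hold (need ≥2) → satisfied.
section 3 — Class-R Tenancy: [the dwelling is let together with agricultural land? no] AND [not a Licensed Arrangement (section 10)? yes] AND [not an Exempt Tenancy (section 8)? no] → not satisfied.
section 9 — Eligible Arrangement: [the landlord has served a valid prescribed-information notice? no] OR [the deposit has been protected in an approved scheme? yes] → satisfied.
section 4 — Critical Arrangement: [Eligible Arrangement (section 9)? yes] AND [a written tenancy agreement has been provided? no] AND [the landlord is not a resident landlord? yes] → not satisfied.
section 2 — Tier II Letting: term of the tenancy: 52 months ≥ 58 months? no; Class-R Tenancy (section 3)? no; not a Critical Arrangement (section 4)? yes — 1 of 3 hold (need ≥2) → not satisfied.
section 5 — Regulated Tenancy: [the deposit has been protected in an approved scheme? yes] AND [the dwelling is the tenant's only or principal home? yes] → satisfied.
section 1 — Critical Tenancy: [the dwelling is let together with agricultural land? no] AND [the tenant shares living accommodation with the landlord? yes] AND [the landlord has served a valid prescribed-information notice? no] → not satisfied.
section 11 — Tier III Letting: [not a Regulated Tenancy (section 5)? no] AND [Critical Tenancy (section 1)? no] → not satisfied.
section 12 — Listed Arrangement: [not a Tier II Letting (section 2)? yes] AND [not a Tier III Letting (section 11)? yes] → satisfied.

Yes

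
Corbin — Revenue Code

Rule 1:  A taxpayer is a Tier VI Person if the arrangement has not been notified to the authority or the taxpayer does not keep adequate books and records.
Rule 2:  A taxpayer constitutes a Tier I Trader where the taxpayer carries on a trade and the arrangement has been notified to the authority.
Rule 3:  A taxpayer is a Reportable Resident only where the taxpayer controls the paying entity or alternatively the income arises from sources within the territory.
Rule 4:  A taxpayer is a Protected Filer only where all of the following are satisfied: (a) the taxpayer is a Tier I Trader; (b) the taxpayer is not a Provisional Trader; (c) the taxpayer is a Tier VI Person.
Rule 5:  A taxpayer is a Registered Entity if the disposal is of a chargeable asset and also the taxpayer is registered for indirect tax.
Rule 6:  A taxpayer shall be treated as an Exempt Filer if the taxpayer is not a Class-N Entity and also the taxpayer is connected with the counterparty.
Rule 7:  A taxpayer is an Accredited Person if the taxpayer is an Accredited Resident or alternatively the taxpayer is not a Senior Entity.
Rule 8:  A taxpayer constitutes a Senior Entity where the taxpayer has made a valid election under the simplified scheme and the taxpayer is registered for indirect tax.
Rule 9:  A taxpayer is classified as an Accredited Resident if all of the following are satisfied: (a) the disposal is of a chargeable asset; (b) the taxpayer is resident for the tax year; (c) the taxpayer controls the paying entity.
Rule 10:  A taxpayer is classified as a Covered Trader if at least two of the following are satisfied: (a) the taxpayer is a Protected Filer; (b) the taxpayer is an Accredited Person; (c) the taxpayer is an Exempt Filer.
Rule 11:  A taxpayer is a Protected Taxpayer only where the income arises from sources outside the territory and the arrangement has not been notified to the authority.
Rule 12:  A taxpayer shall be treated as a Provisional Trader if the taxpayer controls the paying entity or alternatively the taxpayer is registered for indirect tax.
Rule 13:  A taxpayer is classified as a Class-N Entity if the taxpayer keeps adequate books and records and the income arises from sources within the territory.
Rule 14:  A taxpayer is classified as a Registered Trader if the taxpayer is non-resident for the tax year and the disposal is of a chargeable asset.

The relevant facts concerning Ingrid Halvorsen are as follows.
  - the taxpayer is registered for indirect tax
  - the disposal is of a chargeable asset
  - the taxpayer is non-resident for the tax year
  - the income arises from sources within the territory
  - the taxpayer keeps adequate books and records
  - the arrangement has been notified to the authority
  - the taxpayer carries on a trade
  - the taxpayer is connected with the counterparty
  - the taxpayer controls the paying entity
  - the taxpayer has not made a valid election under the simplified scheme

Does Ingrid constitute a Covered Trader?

rule 2 — Tier I Trader: [the taxpayer carries on a trade? yes] AND [the arrangement has been notified to the authority? yes] → satisfied.
rule 12 — Provisional Trader: [the taxpayer controls the paying entity? yes] OR [the taxpayer is registered for indirect tax? yes] → satisfied.
rule 1 — Tier VI Person: [the arrangement has not been notified to the authority? no] OR [the taxpayer does not keep adequate books and records? no] → not satisfied.
rule 4 — Protected Filer: [Tier I Trader (rule 2)? yes] AND [not a Provisional Trader (rule 12)? no] AND [Tier VI Person (rule 1)? no] → not satisfied.
rule 9 — Accredited Resident: [the disposal is of a chargeable asset? yes] AND [the taxpayer is resident for the tax year? no] AND [the taxpayer controls the paying entity? yes] → not satisfied.
rule 8 — Senior Entity: [the taxpayer has made a valid election under the simplified scheme? no] AND [the taxpayer is registered for indirect tax? yes] → not satisfied.
rule 7 — Accredited Person: [Accredited Resident (rule 9)? no] OR [not a Senior Entity (rule 8)? yes] → satisfied.
rule 13 — Class-N Entity: [the taxpayer keeps adequate books and records? yes] AND [the income arises from sources within the territory? yes] → satisfied.
rule 6 — Exempt Filer: [not a Class-N Entity (rule 13)? no] AND [the taxpayer is connected with the counterparty? yes] → not satisfied.
rule 10 — Covered Trader: Protected Filer (rule 4)? no; Accredited Person (rule 7)? yes; Exempt Filer (rule 6)? no — 1 of 3 hold (need ≥2) → not satisfied.

No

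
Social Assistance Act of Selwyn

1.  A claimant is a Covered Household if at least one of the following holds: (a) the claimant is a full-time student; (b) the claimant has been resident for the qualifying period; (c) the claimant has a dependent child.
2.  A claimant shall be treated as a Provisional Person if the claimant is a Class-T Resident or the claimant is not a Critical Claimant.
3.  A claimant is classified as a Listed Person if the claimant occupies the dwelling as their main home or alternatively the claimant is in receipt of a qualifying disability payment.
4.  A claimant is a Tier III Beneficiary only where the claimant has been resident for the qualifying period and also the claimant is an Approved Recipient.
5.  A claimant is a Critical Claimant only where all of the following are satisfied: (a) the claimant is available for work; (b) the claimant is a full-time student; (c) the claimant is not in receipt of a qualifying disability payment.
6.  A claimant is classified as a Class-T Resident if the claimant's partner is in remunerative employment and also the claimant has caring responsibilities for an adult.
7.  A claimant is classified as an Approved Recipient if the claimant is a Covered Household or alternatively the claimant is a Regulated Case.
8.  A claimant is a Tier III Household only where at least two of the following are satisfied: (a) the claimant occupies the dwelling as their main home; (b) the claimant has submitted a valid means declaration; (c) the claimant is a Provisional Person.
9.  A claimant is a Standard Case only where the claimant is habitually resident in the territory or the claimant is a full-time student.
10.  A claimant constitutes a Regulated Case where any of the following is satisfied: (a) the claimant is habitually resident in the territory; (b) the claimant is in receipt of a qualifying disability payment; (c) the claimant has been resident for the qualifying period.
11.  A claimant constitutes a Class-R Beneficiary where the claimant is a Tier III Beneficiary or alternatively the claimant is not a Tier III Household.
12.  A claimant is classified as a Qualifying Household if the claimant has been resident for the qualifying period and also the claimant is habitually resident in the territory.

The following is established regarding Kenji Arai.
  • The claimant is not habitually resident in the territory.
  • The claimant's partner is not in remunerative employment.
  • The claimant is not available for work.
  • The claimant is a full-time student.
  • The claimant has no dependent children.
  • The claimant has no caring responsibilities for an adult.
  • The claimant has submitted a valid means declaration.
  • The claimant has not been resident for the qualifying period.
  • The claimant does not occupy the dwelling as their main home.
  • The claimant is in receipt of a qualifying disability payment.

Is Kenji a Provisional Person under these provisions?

paragraph 6 — Class-T Resident: [the claimant's partner is in remunerative employment? no] AND [the claimant has caring responsibilities for an adult? no] → not satisfied.
paragraph 5 — Critical Claimant: [the claimant is available for work? no] AND [the claimant is a full-time student? yes] AND [the claimant is not in receipt of a qualifying disability payment? no] → not satisfied.
paragraph 2 — Provisional Person: [Class-T Resident (paragraph 6)? no] OR [not a Critical Claimant (paragraph 5)? yes] → satisfied.

Yes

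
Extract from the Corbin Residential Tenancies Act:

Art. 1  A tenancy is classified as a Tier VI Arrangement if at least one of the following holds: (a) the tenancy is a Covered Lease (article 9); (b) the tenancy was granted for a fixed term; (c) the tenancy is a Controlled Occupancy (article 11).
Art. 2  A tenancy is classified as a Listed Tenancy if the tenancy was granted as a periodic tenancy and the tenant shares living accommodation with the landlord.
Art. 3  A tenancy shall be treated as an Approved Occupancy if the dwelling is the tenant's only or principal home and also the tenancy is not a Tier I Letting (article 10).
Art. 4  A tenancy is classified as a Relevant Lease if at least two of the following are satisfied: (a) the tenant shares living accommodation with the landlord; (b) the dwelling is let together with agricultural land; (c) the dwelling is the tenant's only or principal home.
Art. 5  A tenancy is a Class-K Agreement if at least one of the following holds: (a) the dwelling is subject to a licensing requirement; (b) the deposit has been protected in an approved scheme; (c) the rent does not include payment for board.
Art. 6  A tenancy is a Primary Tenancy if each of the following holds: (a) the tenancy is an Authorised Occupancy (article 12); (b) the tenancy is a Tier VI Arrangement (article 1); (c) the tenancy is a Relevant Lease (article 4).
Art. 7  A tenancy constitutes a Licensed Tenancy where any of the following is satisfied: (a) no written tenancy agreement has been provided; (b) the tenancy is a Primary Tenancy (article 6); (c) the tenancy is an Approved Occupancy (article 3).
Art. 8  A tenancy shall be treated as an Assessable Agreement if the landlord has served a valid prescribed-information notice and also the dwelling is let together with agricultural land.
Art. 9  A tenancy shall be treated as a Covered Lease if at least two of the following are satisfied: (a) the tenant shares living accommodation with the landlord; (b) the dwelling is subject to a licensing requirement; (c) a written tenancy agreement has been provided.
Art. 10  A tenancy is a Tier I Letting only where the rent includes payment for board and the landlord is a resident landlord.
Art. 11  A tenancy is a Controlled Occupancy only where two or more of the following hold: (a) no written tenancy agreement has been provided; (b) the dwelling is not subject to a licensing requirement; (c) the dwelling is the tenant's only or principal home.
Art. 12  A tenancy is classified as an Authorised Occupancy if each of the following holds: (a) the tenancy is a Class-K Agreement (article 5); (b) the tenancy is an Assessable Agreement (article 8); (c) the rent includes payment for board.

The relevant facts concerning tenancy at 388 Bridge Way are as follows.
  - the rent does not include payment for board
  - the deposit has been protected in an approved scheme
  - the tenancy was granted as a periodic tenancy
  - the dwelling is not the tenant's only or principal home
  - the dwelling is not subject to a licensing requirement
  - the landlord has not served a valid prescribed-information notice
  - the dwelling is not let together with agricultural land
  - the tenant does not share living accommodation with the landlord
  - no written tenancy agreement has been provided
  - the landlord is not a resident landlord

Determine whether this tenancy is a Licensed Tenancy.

article 5 — Class-K Agreement: [the dwelling is subject to a licensing requirement? no] OR [the deposit has been protected in an approved scheme? yes] OR [the rent does not include payment for board? yes] → satisfied.
article 8 — Assessable Agreement: [the landlord has served a valid prescribed-information notice? no] AND [the dwelling is let together with agricultural land? no] → not satisfied.
article 12 — Authorised Occupancy: [Class-K Agreement (article 5)? yes] AND [Assessable Agreement (article 8)? no] AND [the rent includes payment for board? no] → not satisfied.
article 9 — Covered Lease: the tenant shares living accommodation with the landlord? no; the dwelling is subject to a licensing requirement? no; a written tenancy agreement has been provided? no — 0 of 3 hold (need ≥2) → not satisfied.
article 11 — Controlled Occupancy: no written tenancy agreement has been provided? yes; the dwelling is not subject to a licensing requirement? yes; the dwelling is the tenant's only or principal home? no — 2 of 3 hold (need ≥2) → satisfied.
article 1 — Tier VI Arrangement: [Covered Lease (article 9)? no] OR [the tenancy was granted for a fixed term? no] OR [Controlled Occupancy (article 11)? yes] → satisfied.
article 4 — Relevant Lease: the tenant shares living accommodation with the landlord? no; the dwelling is let together with agricultural land? no; the dwelling is the tenant's only or principal home? no — 0 of 3 hold (need ≥2) → not satisfied.
article 6 — Primary Tenancy: [Authorised Occupancy (article 12)? no] AND [Tier VI Arrangement (article 1)? yes] AND [Relevant Lease (article 4)? no] → not satisfied.
article 10 — Tier I Letting: [the rent includes payment for board? no] AND [the landlord is a resident landlord? no] → not satisfied.
article 3 — Approved Occupancy: [the dwelling is the tenant's only or principal home? no] AND [not a Tier I Letting (article 10)? yes] → not satisfied.
article 7 — Licensed Tenancy: [no written tenancy agreement has been provided? yes] OR [Primary Tenancy (article 6)? no] OR [Approved Occupancy (article 3)? no] → satisfied.

Yes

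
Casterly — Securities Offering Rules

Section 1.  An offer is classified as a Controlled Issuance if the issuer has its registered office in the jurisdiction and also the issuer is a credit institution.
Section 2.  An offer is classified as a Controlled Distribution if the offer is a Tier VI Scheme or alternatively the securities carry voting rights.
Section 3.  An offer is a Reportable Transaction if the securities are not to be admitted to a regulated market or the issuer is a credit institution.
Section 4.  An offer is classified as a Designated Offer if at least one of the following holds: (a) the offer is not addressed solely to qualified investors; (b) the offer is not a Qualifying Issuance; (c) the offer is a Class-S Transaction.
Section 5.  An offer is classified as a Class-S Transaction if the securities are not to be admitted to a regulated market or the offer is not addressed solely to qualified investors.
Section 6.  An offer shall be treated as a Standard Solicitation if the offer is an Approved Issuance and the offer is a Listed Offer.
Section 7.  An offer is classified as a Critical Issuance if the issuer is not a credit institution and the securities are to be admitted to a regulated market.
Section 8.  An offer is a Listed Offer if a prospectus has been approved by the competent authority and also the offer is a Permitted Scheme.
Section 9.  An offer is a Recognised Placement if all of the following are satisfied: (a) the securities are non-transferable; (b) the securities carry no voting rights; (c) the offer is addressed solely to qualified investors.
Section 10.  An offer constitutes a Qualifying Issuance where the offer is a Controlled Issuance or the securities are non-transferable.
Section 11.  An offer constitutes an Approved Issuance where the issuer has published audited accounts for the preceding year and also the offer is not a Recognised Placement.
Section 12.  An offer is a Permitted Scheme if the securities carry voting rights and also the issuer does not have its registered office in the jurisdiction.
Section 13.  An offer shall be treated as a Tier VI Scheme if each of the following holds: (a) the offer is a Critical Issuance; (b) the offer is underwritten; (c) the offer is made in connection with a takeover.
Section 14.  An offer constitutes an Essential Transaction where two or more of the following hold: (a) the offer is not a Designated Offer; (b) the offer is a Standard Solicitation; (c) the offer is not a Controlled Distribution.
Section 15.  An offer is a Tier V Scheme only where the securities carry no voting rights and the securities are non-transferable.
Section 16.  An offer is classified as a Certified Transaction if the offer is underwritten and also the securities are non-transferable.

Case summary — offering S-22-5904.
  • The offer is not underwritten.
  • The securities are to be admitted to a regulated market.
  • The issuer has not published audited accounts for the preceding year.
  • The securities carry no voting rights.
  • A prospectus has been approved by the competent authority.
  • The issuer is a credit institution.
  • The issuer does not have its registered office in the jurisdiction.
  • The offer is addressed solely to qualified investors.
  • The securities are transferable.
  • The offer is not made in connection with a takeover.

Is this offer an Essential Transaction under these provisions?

No

Under section 1: the issuer has its registered office in the jurisdiction? no; and the issuer is a credit institution? yes. So the offer is not a Controlled Issuance.
Under section 10: Controlled Issuance (section 1)? no; or the securities are non-transferable? no. So the offer is not a Qualifying Issuance.
Under section 5: the securities are not to be admitted to a regulated market? no; or the offer is not addressed solely to qualified investors? no. So the offer is not a Class-S Transaction.
Under section 4: the offer is not addressed solely to qualified investors? no; or not a Qualifying Issuance (section 10)? yes; or Class-S Transaction (section 5)? no. So the offer is a Designated Offer.
Under section 9: the securities are non-transferable? no; and the securities carry no voting rights? yes; and the offer is addressed solely to qualified investors? yes. So the offer is not a Recognised Placement.
Under section 11: the issuer has published audited accounts for the preceding year? no; and not a Recognised Placement (section 9)? yes. So the offer is not an Approved Issuance.
Under section 12: the securities carry voting rights? no; and the issuer does not have its registered office in the jurisdiction? yes. So the offer is not a Permitted Scheme.
Under section 8: a prospectus has been approved by the competent authority? yes; and Permitted Scheme (section 12)? no. So the offer is not a Listed Offer.
Under section 6: Approved Issuance (section 11)? no; and Listed Offer (section 8)? no. So the offer is not a Standard Solicitation.
Under section 7: the issuer is not a credit institution? no; and the securities are to be admitted to a regulated market? yes. So the offer is not a Critical Issuance.
Under section 13: Critical Issuance (section 7)? no; and the offer is underwritten? no; and the offer is made in connection with a takeover? no. So the offer is not a Tier VI Scheme.
Under section 2: Tier VI Scheme (section 13)? no; or the securities carry voting rights? no. So the offer is not a Controlled Distribution.
Under section 14: not a Designated Offer (section 4)? no; Standard Solicitation (section 6)? no; not a Controlled Distribution (section 2)? yes — 1 of 3 hold (need ≥2) → not satisfied.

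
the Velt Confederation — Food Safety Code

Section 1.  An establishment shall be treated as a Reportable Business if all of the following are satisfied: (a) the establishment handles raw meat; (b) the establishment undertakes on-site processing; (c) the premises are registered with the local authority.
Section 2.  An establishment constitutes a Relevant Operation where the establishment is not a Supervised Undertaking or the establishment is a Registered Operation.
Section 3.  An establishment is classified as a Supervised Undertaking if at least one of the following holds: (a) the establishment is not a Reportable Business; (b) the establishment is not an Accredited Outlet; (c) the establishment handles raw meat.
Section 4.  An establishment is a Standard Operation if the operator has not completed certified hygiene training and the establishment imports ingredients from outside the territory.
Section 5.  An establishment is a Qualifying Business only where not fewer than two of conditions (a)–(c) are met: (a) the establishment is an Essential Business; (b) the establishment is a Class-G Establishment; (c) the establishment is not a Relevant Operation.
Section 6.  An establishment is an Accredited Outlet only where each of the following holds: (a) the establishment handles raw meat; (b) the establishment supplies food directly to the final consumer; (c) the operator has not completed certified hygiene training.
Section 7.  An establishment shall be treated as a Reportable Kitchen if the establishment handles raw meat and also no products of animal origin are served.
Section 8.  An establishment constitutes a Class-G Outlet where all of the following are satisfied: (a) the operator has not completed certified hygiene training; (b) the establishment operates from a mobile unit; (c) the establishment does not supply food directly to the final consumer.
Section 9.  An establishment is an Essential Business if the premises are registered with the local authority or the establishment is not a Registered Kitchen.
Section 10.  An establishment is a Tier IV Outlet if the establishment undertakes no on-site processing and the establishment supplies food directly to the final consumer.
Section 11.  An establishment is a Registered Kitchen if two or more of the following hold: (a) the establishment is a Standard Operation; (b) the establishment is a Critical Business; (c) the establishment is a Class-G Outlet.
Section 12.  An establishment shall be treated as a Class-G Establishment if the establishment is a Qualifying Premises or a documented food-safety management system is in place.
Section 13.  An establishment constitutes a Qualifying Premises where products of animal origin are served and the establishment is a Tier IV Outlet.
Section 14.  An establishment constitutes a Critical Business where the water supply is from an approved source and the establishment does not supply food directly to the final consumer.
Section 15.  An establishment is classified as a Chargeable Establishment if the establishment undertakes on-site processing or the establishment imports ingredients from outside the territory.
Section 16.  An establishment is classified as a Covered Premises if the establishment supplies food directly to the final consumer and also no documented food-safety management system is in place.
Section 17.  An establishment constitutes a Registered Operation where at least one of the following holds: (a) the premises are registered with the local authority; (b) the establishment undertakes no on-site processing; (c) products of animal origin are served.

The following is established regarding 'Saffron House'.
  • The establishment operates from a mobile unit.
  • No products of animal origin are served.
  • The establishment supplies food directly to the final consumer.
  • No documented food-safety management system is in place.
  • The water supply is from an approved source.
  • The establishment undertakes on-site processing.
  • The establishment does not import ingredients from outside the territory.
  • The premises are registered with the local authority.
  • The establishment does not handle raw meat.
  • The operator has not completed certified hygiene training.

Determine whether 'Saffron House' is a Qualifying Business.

section 4 — Standard Operation: [the operator has not completed certified hygiene training? yes] AND [the establishment imports ingredients from outside the territory? no] → not satisfied.
section 14 — Critical Business: [the water supply is from an approved source? yes] AND [the establishment does not supply food directly to the final consumer? no] → not satisfied.
section 8 — Class-G Outlet: [the operator has not completed certified hygiene training? yes] AND [the establishment operates from a mobile unit? yes] AND [the establishment does not supply food directly to the final consumer? no] → not satisfied.
section 11 — Registered Kitchen: Standard Operation (section 4)? no; Critical Business (section 14)? no; Class-G Outlet (section 8)? no — 0 of 3 hold (need ≥2) → not satisfied.
section 9 — Essential Business: [the premises are registered with the local authority? yes] OR [not a Registered Kitchen (section 11)? yes] → satisfied.
section 10 — Tier IV Outlet: [the establishment undertakes no on-site processing? no] AND [the establishment supplies food directly to the final consumer? yes] → not satisfied.
section 13 — Qualifying Premises: [products of animal origin are served? no] AND [Tier IV Outlet (section 10)? no] → not satisfied.
section 12 — Class-G Establishment: [Qualifying Premises (section 13)? no] OR [a documented food-safety management system is in place? no] → not satisfied.
section 1 — Reportable Business: [the establishment handles raw meat? no] AND [the establishment undertakes on-site processing? yes] AND [the premises are registered with the local authority? yes] → not satisfied.
section 6 — Accredited Outlet: [the establishment handles raw meat? no] AND [the establishment supplies food directly to the final consumer? yes] AND [the operator has not completed certified hygiene training? yes] → not satisfied.
section 3 — Supervised Undertaking: [not a Reportable Business (section 1)? yes] OR [not an Accredited Outlet (section 6)? yes] OR [the establishment handles raw meat? no] → satisfied.
section 17 — Registered Operation: [the premises are registered with the local authority? yes] OR [the establishment undertakes no on-site processing? no] OR [products of animal origin are served? no] → satisfied.
section 2 — Relevant Operation: [not a Supervised Undertaking (section 3)? no] OR [Registered Operation (section 17)? yes] → satisfied.
section 5 — Qualifying Business: Essential Business (section 9)? yes; Class-G Establishment (section 12)? no; not a Relevant Operation (section 2)? no — 1 of 3 hold (need ≥2) → not satisfied.

No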